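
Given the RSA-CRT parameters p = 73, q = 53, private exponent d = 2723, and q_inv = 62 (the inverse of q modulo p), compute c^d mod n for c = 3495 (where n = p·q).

2563

d_p = d mod (p−1) = 2723 mod 72 = 59; d_q = d mod (q−1) = 19.
m₁ = c^(d_p) mod p: c ≡ 64 (mod 73), and 64^59 mod 73 = 8.
m₂ = c^(d_q) mod q: c ≡ 50 (mod 53), and 50^19 mod 53 = 19.
h = q_inv·(m₁ − m₂) mod p = 62·(8 − 19) mod 73 = 48.
m = m₂ + h·q = 19 + 48·53 = 2563.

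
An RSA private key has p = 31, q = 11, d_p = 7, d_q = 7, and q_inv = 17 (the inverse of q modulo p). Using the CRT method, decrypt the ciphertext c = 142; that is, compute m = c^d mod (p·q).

m₁ = c^(d_p) mod p: c ≡ 18 (mod 31), and 18^7 mod 31 = 9.
m₂ = c^(d_q) mod q: c ≡ 10 (mod 11), and 10^7 mod 11 = 10.
h = q_inv·(m₁ − m₂) mod p = 17·(9 − 10) mod 31 = 14.
m = m₂ + h·q = 10 + 14·11 = 164.

164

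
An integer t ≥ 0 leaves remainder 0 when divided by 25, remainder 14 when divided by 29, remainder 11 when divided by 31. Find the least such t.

The moduli are pairwise coprime; N = 25·29·31 = 22475.
N/25 = 899; 899 ≡ 24 (mod 25); 24·24 ≡ 1, so inverse 24.
N/29 = 775; 775 ≡ 21 (mod 29); 21·18 ≡ 1, so inverse 18.
N/31 = 725; 725 ≡ 12 (mod 31); 12·13 ≡ 1, so inverse 13.
t ≡ 0·899·24 + 14·775·18 + 11·725·13 = 298975.
298975 mod 22475 = 6800.

6800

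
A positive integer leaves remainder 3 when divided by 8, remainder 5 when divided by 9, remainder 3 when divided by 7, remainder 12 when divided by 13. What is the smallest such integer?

The moduli are pairwise coprime; N = 8·9·7·13 = 6552.
N/8 = 819; 819 ≡ 3 (mod 8); 3·3 ≡ 1, so inverse 3.
N/9 = 728; 728 ≡ 8 (mod 9); 8·8 ≡ 1, so inverse 8.
N/7 = 936; 936 ≡ 5 (mod 7); 5·3 ≡ 1, so inverse 3.
N/13 = 504; 504 ≡ 10 (mod 13); 10·4 ≡ 1, so inverse 4.
x ≡ 3·819·3 + 5·728·8 + 3·936·3 + 12·504·4 = 69107.
69107 mod 6552 = 3587.

3587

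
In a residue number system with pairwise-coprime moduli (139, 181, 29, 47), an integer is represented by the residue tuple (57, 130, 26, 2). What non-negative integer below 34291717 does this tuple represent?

27916122

From x ≡ 57 (mod 139) write x = 57 + 139t. Substituting into x ≡ 130 (mod 181) gives 139t ≡ 73 (mod 181), and since 139⁻¹ ≡ 56 (mod 181), t ≡ 106. Hence x ≡ 57 + 139·106 = 14791 (mod 25159).
From x ≡ 14791 (mod 25159) write x = 14791 + 25159t. Substituting into x ≡ 26 (mod 29) gives 25159t ≡ 25 (mod 29), and since 16⁻¹ ≡ 20 (mod 29), t ≡ 7. Hence x ≡ 14791 + 25159·7 = 190904 (mod 729611).
From x ≡ 190904 (mod 729611) write x = 190904 + 729611t. Substituting into x ≡ 2 (mod 47) gives 729611t ≡ 12 (mod 47), and since 30⁻¹ ≡ 11 (mod 47), t ≡ 38. Hence x ≡ 190904 + 729611·38 = 27916122 (mod 34291717).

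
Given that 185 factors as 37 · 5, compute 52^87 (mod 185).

Mod 37: 52 ≡ 15; by Fermat, exponent reduces to 87 mod 36 = 15; 15^15 ≡ 23 (mod 37).
Mod 5: 52 ≡ 2; by Fermat, exponent reduces to 87 mod 4 = 3; 2^3 ≡ 3 (mod 5).
Combine by CRT: x ≡ 23 (mod 37), x ≡ 3 (mod 5) ⇒ x ≡ 23 (mod 185).

23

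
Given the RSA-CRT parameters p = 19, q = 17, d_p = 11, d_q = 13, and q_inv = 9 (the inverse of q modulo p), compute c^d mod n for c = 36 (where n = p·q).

m₁ = c^(d_p) mod p: c ≡ 17 (mod 19), and 17^11 mod 19 = 4.
m₂ = c^(d_q) mod q: c ≡ 2 (mod 17), and 2^13 mod 17 = 15.
h = q_inv·(m₁ − m₂) mod p = 9·(4 − 15) mod 19 = 15.
m = m₂ + h·q = 15 + 15·17 = 270.

270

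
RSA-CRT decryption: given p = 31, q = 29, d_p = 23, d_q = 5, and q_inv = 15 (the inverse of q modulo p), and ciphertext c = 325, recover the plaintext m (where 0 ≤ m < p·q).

120

m₁ = c^(d_p) mod p: c ≡ 15 (mod 31), and 15^23 mod 31 = 27.
m₂ = c^(d_q) mod q: c ≡ 6 (mod 29), and 6^5 mod 29 = 4.
h = q_inv·(m₁ − m₂) mod p = 15·(27 − 4) mod 31 = 4.
m = m₂ + h·q = 4 + 4·29 = 120.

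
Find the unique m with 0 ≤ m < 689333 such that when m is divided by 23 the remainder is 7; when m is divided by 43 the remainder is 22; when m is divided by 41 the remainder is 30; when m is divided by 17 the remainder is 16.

218806

The moduli are pairwise coprime; N = 23·43·41·17 = 689333.
N/23 = 29971; 29971 ≡ 2 (mod 23); 2·12 ≡ 1, so inverse 12.
N/43 = 16031; 16031 ≡ 35 (mod 43); 35·16 ≡ 1, so inverse 16.
N/41 = 16813; 16813 ≡ 3 (mod 41); 3·14 ≡ 1, so inverse 14.
N/17 = 40549; 40549 ≡ 4 (mod 17); 4·13 ≡ 1, so inverse 13.
m ≡ 7·29971·12 + 22·16031·16 + 30·16813·14 + 16·40549·13 = 23656128.
23656128 mod 689333 = 218806.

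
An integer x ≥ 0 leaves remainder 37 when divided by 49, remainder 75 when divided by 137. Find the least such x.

5966

Combine the congruences pairwise.
From x ≡ 37 (mod 49) write x = 37 + 49t. Substituting into x ≡ 75 (mod 137) gives 49t ≡ 38 (mod 137), and since 49⁻¹ ≡ 14 (mod 137), t ≡ 121. Hence x ≡ 37 + 49·121 = 5966 (mod 6713).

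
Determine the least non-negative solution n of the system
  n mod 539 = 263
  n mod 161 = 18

5653

gcd(539, 161) = 7 and 7 | (18 − 263), so the pair is consistent; merging gives n ≡ 5653 (mod 12397), where 12397 = lcm(539, 161).
The solution is unique modulo lcm(539, 161) = 12397.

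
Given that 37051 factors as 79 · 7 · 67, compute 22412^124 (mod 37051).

Mod 79: 22412 ≡ 55; by Fermat, exponent reduces to 124 mod 78 = 46; 55^46 ≡ 55 (mod 79).
Mod 7: 22412 ≡ 5; by Fermat, exponent reduces to 124 mod 6 = 4; 5^4 ≡ 2 (mod 7).
Mod 67: 22412 ≡ 34; by Fermat, exponent reduces to 124 mod 66 = 58; 34^58 ≡ 55 (mod 67).
Combine by CRT: x ≡ 55 (mod 79), x ≡ 2 (mod 7), x ≡ 55 (mod 67) ⇒ x ≡ 15934 (mod 37051).

15934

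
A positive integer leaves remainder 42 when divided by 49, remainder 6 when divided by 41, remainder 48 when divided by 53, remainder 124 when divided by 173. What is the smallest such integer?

From a ≡ 42 (mod 49) write a = 42 + 49t. Substituting into a ≡ 6 (mod 41) gives 49t ≡ 5 (mod 41), and since 8⁻¹ ≡ 36 (mod 41), t ≡ 16. Hence a ≡ 42 + 49·16 = 826 (mod 2009).
From a ≡ 826 (mod 2009) write a = 826 + 2009t. Substituting into a ≡ 48 (mod 53) gives 2009t ≡ 17 (mod 53), and since 48⁻¹ ≡ 21 (mod 53), t ≡ 39. Hence a ≡ 826 + 2009·39 = 79177 (mod 106477).
From a ≡ 79177 (mod 106477) write a = 79177 + 106477t. Substituting into a ≡ 124 (mod 173) gives 106477t ≡ 8 (mod 173), and since 82⁻¹ ≡ 19 (mod 173), t ≡ 152. Hence a ≡ 79177 + 106477·152 = 16263681 (mod 18420521).

16263681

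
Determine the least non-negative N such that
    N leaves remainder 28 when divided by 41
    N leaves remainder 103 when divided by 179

Combine the congruences pairwise.
From N ≡ 28 (mod 41) write N = 28 + 41t. Substituting into N ≡ 103 (mod 179) gives 41t ≡ 75 (mod 179), and since 41⁻¹ ≡ 131 (mod 179), t ≡ 159. Hence N ≡ 28 + 41·159 = 6547 (mod 7339).

6547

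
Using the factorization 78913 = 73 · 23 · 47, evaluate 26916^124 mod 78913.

58774

Mod 73: 26916 ≡ 52; by Fermat, exponent reduces to 124 mod 72 = 52; 52^52 ≡ 9 (mod 73).
Mod 23: 26916 ≡ 6; by Fermat, exponent reduces to 124 mod 22 = 14; 6^14 ≡ 9 (mod 23).
Mod 47: 26916 ≡ 32; by Fermat, exponent reduces to 124 mod 46 = 32; 32^32 ≡ 24 (mod 47).
Combine by CRT: x ≡ 9 (mod 73), x ≡ 9 (mod 23), x ≡ 24 (mod 47) ⇒ x ≡ 58774 (mod 78913).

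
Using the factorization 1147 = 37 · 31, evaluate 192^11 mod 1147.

863

Mod 37: 192 ≡ 7; 7^11 ≡ 12 (mod 37).
Mod 31: 192 ≡ 6; 6^11 ≡ 26 (mod 31).
Combine by CRT: x ≡ 12 (mod 37), x ≡ 26 (mod 31) ⇒ x ≡ 863 (mod 1147).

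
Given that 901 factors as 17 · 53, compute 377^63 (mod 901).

Mod 17: 377 ≡ 3; by Fermat, exponent reduces to 63 mod 16 = 15; 3^15 ≡ 6 (mod 17).
Mod 53: 377 ≡ 6; by Fermat, exponent reduces to 63 mod 52 = 11; 6^11 ≡ 25 (mod 53).
Combine by CRT: x ≡ 6 (mod 17), x ≡ 25 (mod 53) ⇒ x ≡ 873 (mod 901).

873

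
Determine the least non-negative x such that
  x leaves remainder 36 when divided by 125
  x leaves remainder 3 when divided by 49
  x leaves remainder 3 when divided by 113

The moduli are pairwise coprime; N = 125·49·113 = 692125.
N/125 = 5537; 5537 ≡ 37 (mod 125); 37·98 ≡ 1, so inverse 98.
N/49 = 14125; 14125 ≡ 13 (mod 49); 13·34 ≡ 1, so inverse 34.
N/113 = 6125; 6125 ≡ 23 (mod 113); 23·59 ≡ 1, so inverse 59.
x ≡ 36·5537·98 + 3·14125·34 + 3·6125·59 = 22059411.
22059411 mod 692125 = 603536.

603536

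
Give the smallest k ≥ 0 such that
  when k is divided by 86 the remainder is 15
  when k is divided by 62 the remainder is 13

gcd(86, 62) = 2 and 2 | (13 − 15), so the pair is consistent; merging gives k ≡ 1563 (mod 2666), where 2666 = lcm(86, 62).
The solution is unique modulo lcm(86, 62) = 2666.

1563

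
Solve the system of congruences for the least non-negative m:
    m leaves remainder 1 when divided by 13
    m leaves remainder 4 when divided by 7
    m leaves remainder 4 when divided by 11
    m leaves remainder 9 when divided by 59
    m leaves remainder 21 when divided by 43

Combine the congruences pairwise.
From m ≡ 1 (mod 13) write m = 1 + 13t. Substituting into m ≡ 4 (mod 7) gives 13t ≡ 3 (mod 7), and since 6⁻¹ ≡ 6 (mod 7), t ≡ 4. Hence m ≡ 1 + 13·4 = 53 (mod 91).
From m ≡ 53 (mod 91) write m = 53 + 91t. Substituting into m ≡ 4 (mod 11) gives 91t ≡ 6 (mod 11), and since 3⁻¹ ≡ 4 (mod 11), t ≡ 2. Hence m ≡ 53 + 91·2 = 235 (mod 1001).
From m ≡ 235 (mod 1001) write m = 235 + 1001t. Substituting into m ≡ 9 (mod 59) gives 1001t ≡ 10 (mod 59), and since 57⁻¹ ≡ 29 (mod 59), t ≡ 54. Hence m ≡ 235 + 1001·54 = 54289 (mod 59059).
From m ≡ 54289 (mod 59059) write m = 54289 + 59059t. Substituting into m ≡ 21 (mod 43) gives 59059t ≡ 41 (mod 43), and since 20⁻¹ ≡ 28 (mod 43), t ≡ 30. Hence m ≡ 54289 + 59059·30 = 1826059 (mod 2539537).

1826059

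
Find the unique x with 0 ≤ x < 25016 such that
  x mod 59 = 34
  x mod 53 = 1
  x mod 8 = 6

10654

The moduli are pairwise coprime; N = 59·53·8 = 25016.
N/59 = 424; 424 ≡ 11 (mod 59); 11·43 ≡ 1, so inverse 43.
N/53 = 472; 472 ≡ 48 (mod 53); 48·21 ≡ 1, so inverse 21.
N/8 = 3127; 3127 ≡ 7 (mod 8); 7·7 ≡ 1, so inverse 7.
x ≡ 34·424·43 + 1·472·21 + 6·3127·7 = 761134.
761134 mod 25016 = 10654.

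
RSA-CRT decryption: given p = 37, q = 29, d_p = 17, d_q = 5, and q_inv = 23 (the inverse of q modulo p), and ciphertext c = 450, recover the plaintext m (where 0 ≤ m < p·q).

561

m₁ = c^(d_p) mod p: c ≡ 6 (mod 37), and 6^17 mod 37 = 6.
m₂ = c^(d_q) mod q: c ≡ 15 (mod 29), and 15^5 mod 29 = 10.
h = q_inv·(m₁ − m₂) mod p = 23·(6 − 10) mod 37 = 19.
m = m₂ + h·q = 10 + 19·29 = 561.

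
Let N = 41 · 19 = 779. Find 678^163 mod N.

70

Mod 41: 678 ≡ 22; by Fermat, exponent reduces to 163 mod 40 = 3; 22^3 ≡ 29 (mod 41).
Mod 19: 678 ≡ 13; by Fermat, exponent reduces to 163 mod 18 = 1; 13^1 ≡ 13 (mod 19).
Combine by CRT: x ≡ 29 (mod 41), x ≡ 13 (mod 19) ⇒ x ≡ 70 (mod 779).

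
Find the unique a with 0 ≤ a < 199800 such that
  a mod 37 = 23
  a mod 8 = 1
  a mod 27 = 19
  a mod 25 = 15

From a ≡ 23 (mod 37) write a = 23 + 37t. Substituting into a ≡ 1 (mod 8) gives 37t ≡ 2 (mod 8), and since 5⁻¹ ≡ 5 (mod 8), t ≡ 2. Hence a ≡ 23 + 37·2 = 97 (mod 296).
From a ≡ 97 (mod 296) write a = 97 + 296t. Substituting into a ≡ 19 (mod 27) gives 296t ≡ 3 (mod 27), and since 26⁻¹ ≡ 26 (mod 27), t ≡ 24. Hence a ≡ 97 + 296·24 = 7201 (mod 7992).
From a ≡ 7201 (mod 7992) write a = 7201 + 7992t. Substituting into a ≡ 15 (mod 25) gives 7992t ≡ 14 (mod 25), and since 17⁻¹ ≡ 3 (mod 25), t ≡ 17. Hence a ≡ 7201 + 7992·17 = 143065 (mod 199800).

143065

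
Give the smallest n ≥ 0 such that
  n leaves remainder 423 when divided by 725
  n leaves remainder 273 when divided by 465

Combine the congruences pairwise.
gcd(725, 465) = 5 and 5 | (273 − 423), so the pair is consistent; merging gives n ≡ 2598 (mod 67425), where 67425 = lcm(725, 465).
The solution is unique modulo lcm(725, 465) = 67425.

2598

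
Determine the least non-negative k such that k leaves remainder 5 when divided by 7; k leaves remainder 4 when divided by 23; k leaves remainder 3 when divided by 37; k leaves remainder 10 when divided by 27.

87841

Combine the congruences pairwise.
From k ≡ 5 (mod 7) write k = 5 + 7t. Substituting into k ≡ 4 (mod 23) gives 7t ≡ 22 (mod 23), and since 7⁻¹ ≡ 10 (mod 23), t ≡ 13. Hence k ≡ 5 + 7·13 = 96 (mod 161).
From k ≡ 96 (mod 161) write k = 96 + 161t. Substituting into k ≡ 3 (mod 37) gives 161t ≡ 18 (mod 37), and since 13⁻¹ ≡ 20 (mod 37), t ≡ 27. Hence k ≡ 96 + 161·27 = 4443 (mod 5957).
From k ≡ 4443 (mod 5957) write k = 4443 + 5957t. Substituting into k ≡ 10 (mod 27) gives 5957t ≡ 22 (mod 27), and since 17⁻¹ ≡ 8 (mod 27), t ≡ 14. Hence k ≡ 4443 + 5957·14 = 87841 (mod 160839).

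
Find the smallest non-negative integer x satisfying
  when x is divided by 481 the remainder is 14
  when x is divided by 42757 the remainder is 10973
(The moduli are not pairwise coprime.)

1507468

gcd(481, 42757) = 13 and 13 | (10973 − 14), so the pair is consistent; merging gives x ≡ 1507468 (mod 1582009), where 1582009 = lcm(481, 42757).
The solution is unique modulo lcm(481, 42757) = 1582009.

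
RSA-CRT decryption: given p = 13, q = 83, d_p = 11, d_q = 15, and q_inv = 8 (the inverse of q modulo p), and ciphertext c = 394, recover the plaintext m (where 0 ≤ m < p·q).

m₁ = c^(d_p) mod p: c ≡ 4 (mod 13), and 4^11 mod 13 = 10.
m₂ = c^(d_q) mod q: c ≡ 62 (mod 83), and 62^15 mod 83 = 56.
h = q_inv·(m₁ − m₂) mod p = 8·(10 − 56) mod 13 = 9.
m = m₂ + h·q = 56 + 9·83 = 803.

803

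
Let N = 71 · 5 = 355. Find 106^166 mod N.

Mod 71: 106 ≡ 35; by Fermat, exponent reduces to 166 mod 70 = 26; 35^26 ≡ 15 (mod 71).
Mod 5: 106 ≡ 1; by Fermat, exponent reduces to 166 mod 4 = 2; 1^2 ≡ 1 (mod 5).
Combine by CRT: x ≡ 15 (mod 71), x ≡ 1 (mod 5) ⇒ x ≡ 86 (mod 355).

86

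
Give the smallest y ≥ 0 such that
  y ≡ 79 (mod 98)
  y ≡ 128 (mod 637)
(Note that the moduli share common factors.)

765

gcd(98, 637) = 49 and 49 | (128 − 79), so the pair is consistent; merging gives y ≡ 765 (mod 1274), where 1274 = lcm(98, 637).
The solution is unique modulo lcm(98, 637) = 1274.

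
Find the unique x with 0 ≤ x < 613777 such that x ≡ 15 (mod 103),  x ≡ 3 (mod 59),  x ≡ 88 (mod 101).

From x ≡ 15 (mod 103) write x = 15 + 103t. Substituting into x ≡ 3 (mod 59) gives 103t ≡ 47 (mod 59), and since 44⁻¹ ≡ 55 (mod 59), t ≡ 48. Hence x ≡ 15 + 103·48 = 4959 (mod 6077).
From x ≡ 4959 (mod 6077) write x = 4959 + 6077t. Substituting into x ≡ 88 (mod 101) gives 6077t ≡ 78 (mod 101), and since 17⁻¹ ≡ 6 (mod 101), t ≡ 64. Hence x ≡ 4959 + 6077·64 = 393887 (mod 613777).

393887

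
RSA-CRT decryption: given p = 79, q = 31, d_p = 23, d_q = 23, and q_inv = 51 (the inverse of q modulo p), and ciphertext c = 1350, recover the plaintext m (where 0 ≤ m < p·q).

912

m₁ = c^(d_p) mod p: c ≡ 7 (mod 79), and 7^23 mod 79 = 43.
m₂ = c^(d_q) mod q: c ≡ 17 (mod 31), and 17^23 mod 31 = 13.
h = q_inv·(m₁ − m₂) mod p = 51·(43 − 13) mod 79 = 29.
m = m₂ + h·q = 13 + 29·31 = 912.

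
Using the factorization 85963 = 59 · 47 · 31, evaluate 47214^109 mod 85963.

39092

Mod 59: 47214 ≡ 14; by Fermat, exponent reduces to 109 mod 58 = 51; 14^51 ≡ 34 (mod 59).
Mod 47: 47214 ≡ 26; by Fermat, exponent reduces to 109 mod 46 = 17; 26^17 ≡ 35 (mod 47).
Mod 31: 47214 ≡ 1; by Fermat, exponent reduces to 109 mod 30 = 19; 1^19 ≡ 1 (mod 31).
Combine by CRT: x ≡ 34 (mod 59), x ≡ 35 (mod 47), x ≡ 1 (mod 31) ⇒ x ≡ 39092 (mod 85963).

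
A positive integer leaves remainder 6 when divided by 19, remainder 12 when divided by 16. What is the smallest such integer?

44

Combine the congruences pairwise.
From m ≡ 6 (mod 19) write m = 6 + 19t. Substituting into m ≡ 12 (mod 16) gives 19t ≡ 6 (mod 16), and since 3⁻¹ ≡ 11 (mod 16), t ≡ 2. Hence m ≡ 6 + 19·2 = 44 (mod 304).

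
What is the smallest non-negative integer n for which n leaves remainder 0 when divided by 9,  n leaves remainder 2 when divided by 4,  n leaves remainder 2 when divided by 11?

From n ≡ 0 (mod 9) write n = 0 + 9t. Substituting into n ≡ 2 (mod 4) gives 9t ≡ 2 (mod 4), and since 1⁻¹ ≡ 1 (mod 4), t ≡ 2. Hence n ≡ 0 + 9·2 = 18 (mod 36).
From n ≡ 18 (mod 36) write n = 18 + 36t. Substituting into n ≡ 2 (mod 11) gives 36t ≡ 6 (mod 11), and since 3⁻¹ ≡ 4 (mod 11), t ≡ 2. Hence n ≡ 18 + 36·2 = 90 (mod 396).

90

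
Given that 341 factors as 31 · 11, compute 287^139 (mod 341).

221

Mod 31: 287 ≡ 8; by Fermat, exponent reduces to 139 mod 30 = 19; 8^19 ≡ 4 (mod 31).
Mod 11: 287 ≡ 1; by Fermat, exponent reduces to 139 mod 10 = 9; 1^9 ≡ 1 (mod 11).
Combine by CRT: x ≡ 4 (mod 31), x ≡ 1 (mod 11) ⇒ x ≡ 221 (mod 341).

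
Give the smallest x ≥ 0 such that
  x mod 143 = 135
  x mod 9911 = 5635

gcd(143, 9911) = 11 and 11 | (5635 − 135), so the pair is consistent; merging gives x ≡ 55190 (mod 128843), where 128843 = lcm(143, 9911).
The solution is unique modulo lcm(143, 9911) = 128843.

55190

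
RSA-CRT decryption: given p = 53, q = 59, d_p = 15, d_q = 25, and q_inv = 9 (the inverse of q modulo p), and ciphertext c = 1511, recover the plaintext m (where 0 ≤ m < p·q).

m₁ = c^(d_p) mod p: c ≡ 27 (mod 53), and 27^15 mod 53 = 19.
m₂ = c^(d_q) mod q: c ≡ 36 (mod 59), and 36^25 mod 59 = 15.
h = q_inv·(m₁ − m₂) mod p = 9·(19 − 15) mod 53 = 36.
m = m₂ + h·q = 15 + 36·59 = 2139.

2139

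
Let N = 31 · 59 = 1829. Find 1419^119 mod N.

Mod 31: 1419 ≡ 24; by Fermat, exponent reduces to 119 mod 30 = 29; 24^29 ≡ 22 (mod 31).
Mod 59: 1419 ≡ 3; by Fermat, exponent reduces to 119 mod 58 = 3; 3^3 ≡ 27 (mod 59).
Combine by CRT: x ≡ 22 (mod 31), x ≡ 27 (mod 59) ⇒ x ≡ 735 (mod 1829).

735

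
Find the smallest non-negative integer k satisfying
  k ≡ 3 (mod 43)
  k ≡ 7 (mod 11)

304

From k ≡ 3 (mod 43) write k = 3 + 43t. Substituting into k ≡ 7 (mod 11) gives 43t ≡ 4 (mod 11), and since 10⁻¹ ≡ 10 (mod 11), t ≡ 7. Hence k ≡ 3 + 43·7 = 304 (mod 473).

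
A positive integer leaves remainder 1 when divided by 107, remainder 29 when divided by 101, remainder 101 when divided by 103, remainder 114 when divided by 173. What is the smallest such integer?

The moduli are pairwise coprime; N = 107·101·103·173 = 192569933.
N/107 = 1799719; 1799719 ≡ 86 (mod 107); 86·56 ≡ 1, so inverse 56.
N/101 = 1906633; 1906633 ≡ 56 (mod 101); 56·92 ≡ 1, so inverse 92.
N/103 = 1869611; 1869611 ≡ 58 (mod 103); 58·16 ≡ 1, so inverse 16.
N/173 = 1113121; 1113121 ≡ 39 (mod 173); 39·71 ≡ 1, so inverse 71.
x ≡ 1·1799719·56 + 29·1906633·92 + 101·1869611·16 + 114·1113121·71 = 17218573858.
17218573858 mod 192569933 = 79849821.

79849821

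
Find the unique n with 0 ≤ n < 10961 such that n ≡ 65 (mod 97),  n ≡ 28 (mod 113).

Combine the congruences pairwise.
From n ≡ 65 (mod 97) write n = 65 + 97t. Substituting into n ≡ 28 (mod 113) gives 97t ≡ 76 (mod 113), and since 97⁻¹ ≡ 7 (mod 113), t ≡ 80. Hence n ≡ 65 + 97·80 = 7825 (mod 10961).

7825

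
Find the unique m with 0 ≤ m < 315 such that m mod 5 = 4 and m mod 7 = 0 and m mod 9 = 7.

259

The moduli are pairwise coprime; N = 5·7·9 = 315.
N/5 = 63; 63 ≡ 3 (mod 5); 3·2 ≡ 1, so inverse 2.
N/7 = 45; 45 ≡ 3 (mod 7); 3·5 ≡ 1, so inverse 5.
N/9 = 35; 35 ≡ 8 (mod 9); 8·8 ≡ 1, so inverse 8.
m ≡ 4·63·2 + 0·45·5 + 7·35·8 = 2464.
2464 mod 315 = 259.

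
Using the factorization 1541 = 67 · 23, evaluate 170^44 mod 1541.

1243

Mod 67: 170 ≡ 36; 36^44 ≡ 37 (mod 67).
Mod 23: 170 ≡ 9; since 22 | 44, by Fermat 9^44 ≡ 1 (mod 23).
Combine by CRT: x ≡ 37 (mod 67), x ≡ 1 (mod 23) ⇒ x ≡ 1243 (mod 1541).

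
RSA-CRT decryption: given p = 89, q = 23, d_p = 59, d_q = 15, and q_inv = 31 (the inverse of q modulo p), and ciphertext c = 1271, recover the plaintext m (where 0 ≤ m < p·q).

m₁ = c^(d_p) mod p: c ≡ 25 (mod 89), and 25^59 mod 89 = 85.
m₂ = c^(d_q) mod q: c ≡ 6 (mod 23), and 6^15 mod 23 = 8.
h = q_inv·(m₁ − m₂) mod p = 31·(85 − 8) mod 89 = 73.
m = m₂ + h·q = 8 + 73·23 = 1687.

1687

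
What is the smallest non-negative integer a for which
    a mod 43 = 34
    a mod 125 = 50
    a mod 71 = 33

151050

Combine the congruences pairwise.
From a ≡ 34 (mod 43) write a = 34 + 43t. Substituting into a ≡ 50 (mod 125) gives 43t ≡ 16 (mod 125), and since 43⁻¹ ≡ 32 (mod 125), t ≡ 12. Hence a ≡ 34 + 43·12 = 550 (mod 5375).
From a ≡ 550 (mod 5375) write a = 550 + 5375t. Substituting into a ≡ 33 (mod 71) gives 5375t ≡ 51 (mod 71), and since 50⁻¹ ≡ 27 (mod 71), t ≡ 28. Hence a ≡ 550 + 5375·28 = 151050 (mod 381625).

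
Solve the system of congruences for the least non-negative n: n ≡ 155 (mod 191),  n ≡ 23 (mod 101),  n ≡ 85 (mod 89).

1449272

The moduli are pairwise coprime; M = 191·101·89 = 1716899.
M/191 = 8989; 8989 ≡ 12 (mod 191); 12·16 ≡ 1, so inverse 16.
M/101 = 16999; 16999 ≡ 31 (mod 101); 31·88 ≡ 1, so inverse 88.
M/89 = 19291; 19291 ≡ 67 (mod 89); 67·4 ≡ 1, so inverse 4.
n ≡ 155·8989·16 + 23·16999·88 + 85·19291·4 = 63257636.
63257636 mod 1716899 = 1449272.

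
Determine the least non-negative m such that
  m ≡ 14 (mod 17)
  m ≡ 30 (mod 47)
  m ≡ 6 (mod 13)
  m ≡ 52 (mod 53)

The moduli are pairwise coprime; N = 17·47·13·53 = 550511.
N/17 = 32383; 32383 ≡ 15 (mod 17); 15·8 ≡ 1, so inverse 8.
N/47 = 11713; 11713 ≡ 10 (mod 47); 10·33 ≡ 1, so inverse 33.
N/13 = 42347; 42347 ≡ 6 (mod 13); 6·11 ≡ 1, so inverse 11.
N/53 = 10387; 10387 ≡ 52 (mod 53); 52·52 ≡ 1, so inverse 52.
m ≡ 14·32383·8 + 30·11713·33 + 6·42347·11 + 52·10387·52 = 46104116.
46104116 mod 550511 = 411703.

411703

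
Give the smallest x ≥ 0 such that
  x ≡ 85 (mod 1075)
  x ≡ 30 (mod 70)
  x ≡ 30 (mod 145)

235510

gcd(1075, 70) = 5 and 5 | (30 − 85), so the pair is consistent; merging gives x ≡ 9760 (mod 15050), where 15050 = lcm(1075, 70).
gcd(15050, 145) = 5 and 5 | (30 − 9760), so the pair is consistent; merging gives x ≡ 235510 (mod 436450), where 436450 = lcm(15050, 145).
The solution is unique modulo lcm(1075, 70, 145) = 436450.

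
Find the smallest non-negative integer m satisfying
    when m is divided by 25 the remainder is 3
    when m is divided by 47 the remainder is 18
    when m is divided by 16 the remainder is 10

The moduli are pairwise coprime; N = 25·47·16 = 18800.
N/25 = 752; 752 ≡ 2 (mod 25); 2·13 ≡ 1, so inverse 13.
N/47 = 400; 400 ≡ 24 (mod 47); 24·2 ≡ 1, so inverse 2.
N/16 = 1175; 1175 ≡ 7 (mod 16); 7·7 ≡ 1, so inverse 7.
m ≡ 3·752·13 + 18·400·2 + 10·1175·7 = 125978.
125978 mod 18800 = 13178.

13178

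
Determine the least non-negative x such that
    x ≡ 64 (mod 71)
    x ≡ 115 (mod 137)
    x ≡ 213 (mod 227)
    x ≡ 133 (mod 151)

The moduli are pairwise coprime; N = 71·137·227·151 = 333412379.
N/71 = 4695949; 4695949 ≡ 9 (mod 71); 9·8 ≡ 1, so inverse 8.
N/137 = 2433667; 2433667 ≡ 136 (mod 137); 136·136 ≡ 1, so inverse 136.
N/227 = 1468777; 1468777 ≡ 87 (mod 227); 87·167 ≡ 1, so inverse 167.
N/151 = 2208029; 2208029 ≡ 107 (mod 151); 107·24 ≡ 1, so inverse 24.
x ≡ 64·4695949·8 + 115·2433667·136 + 213·1468777·167 + 133·2208029·24 = 99760773003.
99760773003 mod 333412379 = 70471682.

70471682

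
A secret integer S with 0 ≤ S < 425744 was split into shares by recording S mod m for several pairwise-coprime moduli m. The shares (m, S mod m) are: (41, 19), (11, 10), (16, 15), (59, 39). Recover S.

387551

Combine the congruences pairwise.
From S ≡ 19 (mod 41) write S = 19 + 41t. Substituting into S ≡ 10 (mod 11) gives 41t ≡ 2 (mod 11), and since 8⁻¹ ≡ 7 (mod 11), t ≡ 3. Hence S ≡ 19 + 41·3 = 142 (mod 451).
From S ≡ 142 (mod 451) write S = 142 + 451t. Substituting into S ≡ 15 (mod 16) gives 451t ≡ 1 (mod 16), and since 3⁻¹ ≡ 11 (mod 16), t ≡ 11. Hence S ≡ 142 + 451·11 = 5103 (mod 7216).
From S ≡ 5103 (mod 7216) write S = 5103 + 7216t. Substituting into S ≡ 39 (mod 59) gives 7216t ≡ 10 (mod 59), and since 18⁻¹ ≡ 23 (mod 59), t ≡ 53. Hence S ≡ 5103 + 7216·53 = 387551 (mod 425744).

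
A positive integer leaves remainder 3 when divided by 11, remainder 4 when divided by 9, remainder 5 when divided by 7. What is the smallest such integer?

355

The moduli are pairwise coprime; N = 11·9·7 = 693.
N/11 = 63; 63 ≡ 8 (mod 11); 8·7 ≡ 1, so inverse 7.
N/9 = 77; 77 ≡ 5 (mod 9); 5·2 ≡ 1, so inverse 2.
N/7 = 99; 99 ≡ 1 (mod 7), inverse 1.
t ≡ 3·63·7 + 4·77·2 + 5·99·1 = 2434.
2434 mod 693 = 355.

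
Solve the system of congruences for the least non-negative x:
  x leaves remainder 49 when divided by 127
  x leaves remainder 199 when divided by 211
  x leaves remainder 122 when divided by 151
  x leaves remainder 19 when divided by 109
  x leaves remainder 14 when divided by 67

From x ≡ 49 (mod 127) write x = 49 + 127t. Substituting into x ≡ 199 (mod 211) gives 127t ≡ 150 (mod 211), and since 127⁻¹ ≡ 108 (mod 211), t ≡ 164. Hence x ≡ 49 + 127·164 = 20877 (mod 26797).
From x ≡ 20877 (mod 26797) write x = 20877 + 26797t. Substituting into x ≡ 122 (mod 151) gives 26797t ≡ 83 (mod 151), and since 70⁻¹ ≡ 41 (mod 151), t ≡ 81. Hence x ≡ 20877 + 26797·81 = 2191434 (mod 4046347).
From x ≡ 2191434 (mod 4046347) write x = 2191434 + 4046347t. Substituting into x ≡ 19 (mod 109) gives 4046347t ≡ 30 (mod 109), and since 49⁻¹ ≡ 89 (mod 109), t ≡ 54. Hence x ≡ 2191434 + 4046347·54 = 220694172 (mod 441051823).
From x ≡ 220694172 (mod 441051823) write x = 220694172 + 441051823t. Substituting into x ≡ 14 (mod 67) gives 441051823t ≡ 23 (mod 67), and since 2⁻¹ ≡ 34 (mod 67), t ≡ 45. Hence x ≡ 220694172 + 441051823·45 = 20068026207 (mod 29550472141).

20068026207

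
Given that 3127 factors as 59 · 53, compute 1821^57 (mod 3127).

2854

Mod 59: 1821 ≡ 51; 51^57 ≡ 22 (mod 59).
Mod 53: 1821 ≡ 19; by Fermat, exponent reduces to 57 mod 52 = 5; 19^5 ≡ 45 (mod 53).
Combine by CRT: x ≡ 22 (mod 59), x ≡ 45 (mod 53) ⇒ x ≡ 2854 (mod 3127).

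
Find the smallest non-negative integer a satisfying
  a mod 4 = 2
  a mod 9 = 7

Combine the congruences pairwise.
From a ≡ 2 (mod 4) write a = 2 + 4t. Substituting into a ≡ 7 (mod 9) gives 4t ≡ 5 (mod 9), and since 4⁻¹ ≡ 7 (mod 9), t ≡ 8. Hence a ≡ 2 + 4·8 = 34 (mod 36).

34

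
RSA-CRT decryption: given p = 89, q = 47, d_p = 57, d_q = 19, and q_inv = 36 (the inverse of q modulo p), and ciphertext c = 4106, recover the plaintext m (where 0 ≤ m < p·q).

635

m₁ = c^(d_p) mod p: c ≡ 12 (mod 89), and 12^57 mod 89 = 12.
m₂ = c^(d_q) mod q: c ≡ 17 (mod 47), and 17^19 mod 47 = 24.
h = q_inv·(m₁ − m₂) mod p = 36·(12 − 24) mod 89 = 13.
m = m₂ + h·q = 24 + 13·47 = 635.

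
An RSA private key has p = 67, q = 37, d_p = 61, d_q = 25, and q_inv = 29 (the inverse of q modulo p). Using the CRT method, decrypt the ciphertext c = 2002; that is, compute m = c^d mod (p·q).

844

m₁ = c^(d_p) mod p: c ≡ 59 (mod 67), and 59^61 mod 67 = 40.
m₂ = c^(d_q) mod q: c ≡ 4 (mod 37), and 4^25 mod 37 = 30.
h = q_inv·(m₁ − m₂) mod p = 29·(40 − 30) mod 67 = 22.
m = m₂ + h·q = 30 + 22·37 = 844.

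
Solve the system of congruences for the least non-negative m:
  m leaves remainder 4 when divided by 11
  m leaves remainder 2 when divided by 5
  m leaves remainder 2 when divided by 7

37

The moduli are pairwise coprime; N = 11·5·7 = 385.
N/11 = 35; 35 ≡ 2 (mod 11); 2·6 ≡ 1, so inverse 6.
N/5 = 77; 77 ≡ 2 (mod 5); 2·3 ≡ 1, so inverse 3.
N/7 = 55; 55 ≡ 6 (mod 7); 6·6 ≡ 1, so inverse 6.
m ≡ 4·35·6 + 2·77·3 + 2·55·6 = 1962.
1962 mod 385 = 37.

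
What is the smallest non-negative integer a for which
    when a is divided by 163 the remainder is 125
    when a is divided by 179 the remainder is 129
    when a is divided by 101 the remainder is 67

226206

From a ≡ 125 (mod 163) write a = 125 + 163t. Substituting into a ≡ 129 (mod 179) gives 163t ≡ 4 (mod 179), and since 163⁻¹ ≡ 123 (mod 179), t ≡ 134. Hence a ≡ 125 + 163·134 = 21967 (mod 29177).
From a ≡ 21967 (mod 29177) write a = 21967 + 29177t. Substituting into a ≡ 67 (mod 101) gives 29177t ≡ 17 (mod 101), and since 89⁻¹ ≡ 42 (mod 101), t ≡ 7. Hence a ≡ 21967 + 29177·7 = 226206 (mod 2946877).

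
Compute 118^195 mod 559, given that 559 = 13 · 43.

Mod 13: 118 ≡ 1; by Fermat, exponent reduces to 195 mod 12 = 3; 1^3 ≡ 1 (mod 13).
Mod 43: 118 ≡ 32; by Fermat, exponent reduces to 195 mod 42 = 27; 32^27 ≡ 39 (mod 43).
Combine by CRT: x ≡ 1 (mod 13), x ≡ 39 (mod 43) ⇒ x ≡ 469 (mod 559).

469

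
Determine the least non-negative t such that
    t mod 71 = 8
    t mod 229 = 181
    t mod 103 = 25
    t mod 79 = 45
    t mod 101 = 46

1966079681

Combine the congruences pairwise.
From t ≡ 8 (mod 71) write t = 8 + 71s. Substituting into t ≡ 181 (mod 229) gives 71s ≡ 173 (mod 229), and since 71⁻¹ ≡ 100 (mod 229), s ≡ 125. Hence t ≡ 8 + 71·125 = 8883 (mod 16259).
From t ≡ 8883 (mod 16259) write t = 8883 + 16259s. Substituting into t ≡ 25 (mod 103) gives 16259s ≡ 0 (mod 103), and since 88⁻¹ ≡ 48 (mod 103), s ≡ 0. Hence t ≡ 8883 + 16259·0 = 8883 (mod 1674677).
From t ≡ 8883 (mod 1674677) write t = 8883 + 1674677s. Substituting into t ≡ 45 (mod 79) gives 1674677s ≡ 10 (mod 79), and since 35⁻¹ ≡ 70 (mod 79), s ≡ 68. Hence t ≡ 8883 + 1674677·68 = 113886919 (mod 132299483).
From t ≡ 113886919 (mod 132299483) write t = 113886919 + 132299483s. Substituting into t ≡ 46 (mod 101) gives 132299483s ≡ 20 (mod 101), and since 88⁻¹ ≡ 31 (mod 101), s ≡ 14. Hence t ≡ 113886919 + 132299483·14 = 1966079681 (mod 13362247783).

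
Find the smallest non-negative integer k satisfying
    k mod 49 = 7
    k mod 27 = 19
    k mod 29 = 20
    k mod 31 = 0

1111474

The moduli are pairwise coprime; N = 49·27·29·31 = 1189377.
N/49 = 24273; 24273 ≡ 18 (mod 49); 18·30 ≡ 1, so inverse 30.
N/27 = 44051; 44051 ≡ 14 (mod 27); 14·2 ≡ 1, so inverse 2.
N/29 = 41013; 41013 ≡ 7 (mod 29); 7·25 ≡ 1, so inverse 25.
N/31 = 38367; 38367 ≡ 20 (mod 31); 20·14 ≡ 1, so inverse 14.
k ≡ 7·24273·30 + 19·44051·2 + 20·41013·25 + 0·38367·14 = 27277768.
27277768 mod 1189377 = 1111474.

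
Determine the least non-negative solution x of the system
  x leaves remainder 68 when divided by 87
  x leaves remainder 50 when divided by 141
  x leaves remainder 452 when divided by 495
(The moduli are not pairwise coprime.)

Combine the congruences pairwise.
gcd(87, 141) = 3 and 3 | (50 − 68), so the pair is consistent; merging gives x ≡ 1460 (mod 4089), where 4089 = lcm(87, 141).
gcd(4089, 495) = 3 and 3 | (452 − 1460), so the pair is consistent; merging gives x ≡ 565742 (mod 674685), where 674685 = lcm(4089, 495).
The solution is unique modulo lcm(87, 141, 495) = 674685.

565742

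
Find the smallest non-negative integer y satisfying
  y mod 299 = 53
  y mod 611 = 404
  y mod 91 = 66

68225

gcd(299, 611) = 13 and 13 | (404 − 53), so the pair is consistent; merging gives y ≡ 12013 (mod 14053), where 14053 = lcm(299, 611).
gcd(14053, 91) = 13 and 13 | (66 − 12013), so the pair is consistent; merging gives y ≡ 68225 (mod 98371), where 98371 = lcm(14053, 91).
The solution is unique modulo lcm(299, 611, 91) = 98371.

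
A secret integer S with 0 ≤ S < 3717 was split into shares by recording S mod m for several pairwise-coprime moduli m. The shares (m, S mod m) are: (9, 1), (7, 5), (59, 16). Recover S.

The moduli are pairwise coprime; N = 9·7·59 = 3717.
N/9 = 413; 413 ≡ 8 (mod 9); 8·8 ≡ 1, so inverse 8.
N/7 = 531; 531 ≡ 6 (mod 7); 6·6 ≡ 1, so inverse 6.
N/59 = 63; 63 ≡ 4 (mod 59); 4·15 ≡ 1, so inverse 15.
S ≡ 1·413·8 + 5·531·6 + 16·63·15 = 34354.
34354 mod 3717 = 901.

901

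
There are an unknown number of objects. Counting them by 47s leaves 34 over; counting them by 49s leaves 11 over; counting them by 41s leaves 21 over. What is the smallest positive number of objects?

The moduli are pairwise coprime; M = 47·49·41 = 94423.
M/47 = 2009; 2009 ≡ 35 (mod 47); 35·43 ≡ 1, so inverse 43.
M/49 = 1927; 1927 ≡ 16 (mod 49); 16·46 ≡ 1, so inverse 46.
M/41 = 2303; 2303 ≡ 7 (mod 41); 7·6 ≡ 1, so inverse 6.
N ≡ 34·2009·43 + 11·1927·46 + 21·2303·6 = 4202398.
4202398 mod 94423 = 47786.

47786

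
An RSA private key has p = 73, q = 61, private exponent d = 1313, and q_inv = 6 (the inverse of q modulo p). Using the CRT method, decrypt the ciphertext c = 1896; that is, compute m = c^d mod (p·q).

1788

d_p = d mod (p−1) = 1313 mod 72 = 17; d_q = d mod (q−1) = 53.
m₁ = c^(d_p) mod p: c ≡ 71 (mod 73), and 71^17 mod 73 = 36.
m₂ = c^(d_q) mod q: c ≡ 5 (mod 61), and 5^53 mod 61 = 19.
h = q_inv·(m₁ − m₂) mod p = 6·(36 − 19) mod 73 = 29.
m = m₂ + h·q = 19 + 29·61 = 1788.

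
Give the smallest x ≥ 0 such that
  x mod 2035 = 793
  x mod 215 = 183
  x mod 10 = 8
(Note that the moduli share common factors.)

137138

gcd(2035, 215) = 5 and 5 | (183 − 793), so the pair is consistent; merging gives x ≡ 49633 (mod 87505), where 87505 = lcm(2035, 215).
gcd(87505, 10) = 5 and 5 | (8 − 49633), so the pair is consistent; merging gives x ≡ 137138 (mod 175010), where 175010 = lcm(87505, 10).
The solution is unique modulo lcm(2035, 215, 10) = 175010.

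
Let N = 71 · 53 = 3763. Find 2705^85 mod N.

1727

Mod 71: 2705 ≡ 7; by Fermat, exponent reduces to 85 mod 70 = 15; 7^15 ≡ 23 (mod 71).
Mod 53: 2705 ≡ 2; by Fermat, exponent reduces to 85 mod 52 = 33; 2^33 ≡ 31 (mod 53).
Combine by CRT: x ≡ 23 (mod 71), x ≡ 31 (mod 53) ⇒ x ≡ 1727 (mod 3763).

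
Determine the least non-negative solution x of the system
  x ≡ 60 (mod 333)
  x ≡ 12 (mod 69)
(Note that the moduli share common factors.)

1392

Combine the congruences pairwise.
gcd(333, 69) = 3 and 3 | (12 − 60), so the pair is consistent; merging gives x ≡ 1392 (mod 7659), where 7659 = lcm(333, 69).
The solution is unique modulo lcm(333, 69) = 7659.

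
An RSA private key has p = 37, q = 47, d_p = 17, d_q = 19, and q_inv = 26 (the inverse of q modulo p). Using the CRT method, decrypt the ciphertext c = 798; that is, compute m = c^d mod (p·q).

1362

m₁ = c^(d_p) mod p: c ≡ 21 (mod 37), and 21^17 mod 37 = 30.
m₂ = c^(d_q) mod q: c ≡ 46 (mod 47), and 46^19 mod 47 = 46.
h = q_inv·(m₁ − m₂) mod p = 26·(30 − 46) mod 37 = 28.
m = m₂ + h·q = 46 + 28·47 = 1362.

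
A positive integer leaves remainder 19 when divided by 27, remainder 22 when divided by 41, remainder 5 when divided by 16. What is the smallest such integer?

7525

The moduli are pairwise coprime; N = 27·41·16 = 17712.
N/27 = 656; 656 ≡ 8 (mod 27); 8·17 ≡ 1, so inverse 17.
N/41 = 432; 432 ≡ 22 (mod 41); 22·28 ≡ 1, so inverse 28.
N/16 = 1107; 1107 ≡ 3 (mod 16); 3·11 ≡ 1, so inverse 11.
m ≡ 19·656·17 + 22·432·28 + 5·1107·11 = 538885.
538885 mod 17712 = 7525.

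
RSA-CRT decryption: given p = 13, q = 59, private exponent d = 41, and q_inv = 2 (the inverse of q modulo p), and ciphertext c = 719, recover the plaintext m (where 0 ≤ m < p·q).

d_p = d mod (p−1) = 41 mod 12 = 5; d_q = d mod (q−1) = 41.
m₁ = c^(d_p) mod p: c ≡ 4 (mod 13), and 4^5 mod 13 = 10.
m₂ = c^(d_q) mod q: c ≡ 11 (mod 59), and 11^41 mod 59 = 38.
h = q_inv·(m₁ − m₂) mod p = 2·(10 − 38) mod 13 = 9.
m = m₂ + h·q = 38 + 9·59 = 569.

569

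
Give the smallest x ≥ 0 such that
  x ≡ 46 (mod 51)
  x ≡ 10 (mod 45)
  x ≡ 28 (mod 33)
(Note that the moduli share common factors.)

gcd(51, 45) = 3 and 3 | (10 − 46), so the pair is consistent; merging gives x ≡ 505 (mod 765), where 765 = lcm(51, 45).
gcd(765, 33) = 3 and 3 | (28 − 505), so the pair is consistent; merging gives x ≡ 2800 (mod 8415), where 8415 = lcm(765, 33).
The solution is unique modulo lcm(51, 45, 33) = 8415.

2800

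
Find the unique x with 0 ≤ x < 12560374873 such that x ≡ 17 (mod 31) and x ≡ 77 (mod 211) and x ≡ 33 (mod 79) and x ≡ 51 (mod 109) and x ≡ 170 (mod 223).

The moduli are pairwise coprime; N = 31·211·79·109·223 = 12560374873.
N/31 = 405173383; 405173383 ≡ 4 (mod 31); 4·8 ≡ 1, so inverse 8.
N/211 = 59527843; 59527843 ≡ 101 (mod 211); 101·117 ≡ 1, so inverse 117.
N/79 = 158992087; 158992087 ≡ 5 (mod 79); 5·16 ≡ 1, so inverse 16.
N/109 = 115232797; 115232797 ≡ 68 (mod 109); 68·101 ≡ 1, so inverse 101.
N/223 = 56324551; 56324551 ≡ 103 (mod 223); 103·13 ≡ 1, so inverse 13.
x ≡ 17·405173383·8 + 77·59527843·117 + 33·158992087·16 + 51·115232797·101 + 170·56324551·13 = 1393379134668.
1393379134668 mod 12560374873 = 11737898638.

11737898638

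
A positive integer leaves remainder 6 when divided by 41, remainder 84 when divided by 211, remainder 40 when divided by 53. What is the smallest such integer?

From x ≡ 6 (mod 41) write x = 6 + 41t. Substituting into x ≡ 84 (mod 211) gives 41t ≡ 78 (mod 211), and since 41⁻¹ ≡ 175 (mod 211), t ≡ 146. Hence x ≡ 6 + 41·146 = 5992 (mod 8651).
From x ≡ 5992 (mod 8651) write x = 5992 + 8651t. Substituting into x ≡ 40 (mod 53) gives 8651t ≡ 37 (mod 53), and since 12⁻¹ ≡ 31 (mod 53), t ≡ 34. Hence x ≡ 5992 + 8651·34 = 300126 (mod 458503).

300126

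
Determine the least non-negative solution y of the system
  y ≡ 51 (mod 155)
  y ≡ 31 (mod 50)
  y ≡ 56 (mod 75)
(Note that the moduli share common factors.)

2531

Combine the congruences pairwise.
gcd(155, 50) = 5 and 5 | (31 − 51), so the pair is consistent; merging gives y ≡ 981 (mod 1550), where 1550 = lcm(155, 50).
gcd(1550, 75) = 25 and 25 | (56 − 981), so the pair is consistent; merging gives y ≡ 2531 (mod 4650), where 4650 = lcm(1550, 75).
The solution is unique modulo lcm(155, 50, 75) = 4650.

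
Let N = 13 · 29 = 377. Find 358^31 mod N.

Mod 13: 358 ≡ 7; by Fermat, exponent reduces to 31 mod 12 = 7; 7^7 ≡ 6 (mod 13).
Mod 29: 358 ≡ 10; by Fermat, exponent reduces to 31 mod 28 = 3; 10^3 ≡ 14 (mod 29).
Combine by CRT: x ≡ 6 (mod 13), x ≡ 14 (mod 29) ⇒ x ≡ 188 (mod 377).

188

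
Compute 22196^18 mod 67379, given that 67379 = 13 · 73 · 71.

Mod 13: 22196 ≡ 5; by Fermat, exponent reduces to 18 mod 12 = 6; 5^6 ≡ 12 (mod 13).
Mod 73: 22196 ≡ 4; 4^18 ≡ 1 (mod 73).
Mod 71: 22196 ≡ 44; 44^18 ≡ 58 (mod 71).
Combine by CRT: x ≡ 12 (mod 13), x ≡ 1 (mod 73), x ≡ 58 (mod 71) ⇒ x ≡ 30588 (mod 67379).

30588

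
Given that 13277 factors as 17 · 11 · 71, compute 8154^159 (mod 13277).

Mod 17: 8154 ≡ 11; by Fermat, exponent reduces to 159 mod 16 = 15; 11^15 ≡ 14 (mod 17).
Mod 11: 8154 ≡ 3; by Fermat, exponent reduces to 159 mod 10 = 9; 3^9 ≡ 4 (mod 11).
Mod 71: 8154 ≡ 60; by Fermat, exponent reduces to 159 mod 70 = 19; 60^19 ≡ 36 (mod 71).
Combine by CRT: x ≡ 14 (mod 17), x ≡ 4 (mod 11), x ≡ 36 (mod 71) ⇒ x ≡ 12390 (mod 13277).

12390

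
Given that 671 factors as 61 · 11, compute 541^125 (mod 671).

538

Mod 61: 541 ≡ 53; by Fermat, exponent reduces to 125 mod 60 = 5; 53^5 ≡ 50 (mod 61).
Mod 11: 541 ≡ 2; by Fermat, exponent reduces to 125 mod 10 = 5; 2^5 ≡ 10 (mod 11).
Combine by CRT: x ≡ 50 (mod 61), x ≡ 10 (mod 11) ⇒ x ≡ 538 (mod 671).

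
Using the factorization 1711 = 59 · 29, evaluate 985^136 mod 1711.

Mod 59: 985 ≡ 41; by Fermat, exponent reduces to 136 mod 58 = 20; 41^20 ≡ 45 (mod 59).
Mod 29: 985 ≡ 28; by Fermat, exponent reduces to 136 mod 28 = 24; 28^24 ≡ 1 (mod 29).
Combine by CRT: x ≡ 45 (mod 59), x ≡ 1 (mod 29) ⇒ x ≡ 871 (mod 1711).

871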